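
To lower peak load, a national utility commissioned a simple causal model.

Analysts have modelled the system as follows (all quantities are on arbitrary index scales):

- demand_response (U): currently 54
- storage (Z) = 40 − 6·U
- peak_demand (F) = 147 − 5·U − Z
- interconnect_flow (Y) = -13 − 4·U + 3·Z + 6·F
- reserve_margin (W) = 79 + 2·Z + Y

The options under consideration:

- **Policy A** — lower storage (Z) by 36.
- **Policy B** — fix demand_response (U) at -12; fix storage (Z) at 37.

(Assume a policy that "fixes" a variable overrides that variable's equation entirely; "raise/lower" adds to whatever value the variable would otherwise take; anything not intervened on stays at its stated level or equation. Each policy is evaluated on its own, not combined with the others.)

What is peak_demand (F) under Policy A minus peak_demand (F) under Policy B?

27

Policy A (Z − 36):
  U = 54
  Z = 40 − 6·54 (−36 from intervention) = -320
  F = 147 − 5·54 − (-320) = 197
Policy B (U := -12, Z := 37):
  U = -12
  Z = 37
  F = 147 − 5·(-12) − 37 = 170
F: 197 − 170 = 27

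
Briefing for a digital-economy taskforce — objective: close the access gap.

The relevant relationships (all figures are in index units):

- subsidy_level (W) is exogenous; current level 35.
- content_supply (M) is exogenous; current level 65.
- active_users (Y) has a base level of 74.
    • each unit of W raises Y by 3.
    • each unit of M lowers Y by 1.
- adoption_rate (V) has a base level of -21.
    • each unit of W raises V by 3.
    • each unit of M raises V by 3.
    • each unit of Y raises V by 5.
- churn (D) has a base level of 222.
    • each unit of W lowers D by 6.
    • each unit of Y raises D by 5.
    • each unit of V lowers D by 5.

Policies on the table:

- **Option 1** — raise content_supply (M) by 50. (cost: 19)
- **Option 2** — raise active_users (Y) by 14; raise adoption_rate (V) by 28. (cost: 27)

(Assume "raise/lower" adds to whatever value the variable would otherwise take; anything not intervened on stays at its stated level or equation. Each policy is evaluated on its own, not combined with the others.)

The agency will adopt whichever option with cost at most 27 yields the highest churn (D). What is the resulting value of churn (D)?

-3413

Option 1 (M + 50):
  W = 35
  M = 65 + 50 = 115
  Y = 74 + 3·35 − 115 = 64
  V = -21 + 3·35 + 3·115 + 5·64 = 749
  D = 222 − 6·35 + 5·64 − 5·749 = -3413
Option 2 (Y + 14, V + 28):
  W = 35
  M = 65
  Y = 74 + 3·35 − 65 (+14 from intervention) = 128
  V = -21 + 3·35 + 3·65 + 5·128 (+28 from intervention) = 947
  D = 222 − 6·35 + 5·128 − 5·947 = -4083
Comparing — Option 1: D=-3413, Option 2: D=-4083. Highest is -3413 (Option 1).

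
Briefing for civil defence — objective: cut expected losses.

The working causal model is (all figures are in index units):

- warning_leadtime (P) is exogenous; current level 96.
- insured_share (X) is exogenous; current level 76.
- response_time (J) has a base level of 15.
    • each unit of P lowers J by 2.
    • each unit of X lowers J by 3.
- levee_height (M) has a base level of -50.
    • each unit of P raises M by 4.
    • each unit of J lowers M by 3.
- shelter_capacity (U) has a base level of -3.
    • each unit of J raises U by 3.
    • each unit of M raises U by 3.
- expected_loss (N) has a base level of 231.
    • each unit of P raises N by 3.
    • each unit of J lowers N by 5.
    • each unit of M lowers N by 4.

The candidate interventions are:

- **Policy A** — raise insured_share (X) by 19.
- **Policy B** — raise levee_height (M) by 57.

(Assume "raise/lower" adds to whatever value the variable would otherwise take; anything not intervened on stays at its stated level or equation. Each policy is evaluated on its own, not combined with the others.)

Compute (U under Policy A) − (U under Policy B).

171

Policy A (X + 19):
  P = 96
  X = 76 + 19 = 95
  J = 15 − 2·96 − 3·95 = -462
  M = -50 + 4·96 − 3·(-462) = 1720
  U = -3 + 3·(-462) + 3·1720 = 3771
Policy B (M + 57):
  P = 96
  X = 76
  J = 15 − 2·96 − 3·76 = -405
  M = -50 + 4·96 − 3·(-405) (+57 from intervention) = 1606
  U = -3 + 3·(-405) + 3·1606 = 3600
U: 3771 − 3600 = 171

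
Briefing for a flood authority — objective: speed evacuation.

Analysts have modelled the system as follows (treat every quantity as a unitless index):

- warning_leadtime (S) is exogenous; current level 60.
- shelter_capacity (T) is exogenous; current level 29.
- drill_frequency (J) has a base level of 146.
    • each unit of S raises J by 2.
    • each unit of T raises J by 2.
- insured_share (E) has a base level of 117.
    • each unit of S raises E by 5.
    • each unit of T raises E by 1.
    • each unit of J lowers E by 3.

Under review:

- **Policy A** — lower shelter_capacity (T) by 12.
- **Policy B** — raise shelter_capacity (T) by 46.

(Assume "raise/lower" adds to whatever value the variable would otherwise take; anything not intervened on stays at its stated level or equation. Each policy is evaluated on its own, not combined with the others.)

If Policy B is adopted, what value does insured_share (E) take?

-756

Policy B (T + 46):
  S = 60
  T = 29 + 46 = 75
  J = 146 + 2·60 + 2·75 = 416
  E = 117 + 5·60 + 75 − 3·416 = -756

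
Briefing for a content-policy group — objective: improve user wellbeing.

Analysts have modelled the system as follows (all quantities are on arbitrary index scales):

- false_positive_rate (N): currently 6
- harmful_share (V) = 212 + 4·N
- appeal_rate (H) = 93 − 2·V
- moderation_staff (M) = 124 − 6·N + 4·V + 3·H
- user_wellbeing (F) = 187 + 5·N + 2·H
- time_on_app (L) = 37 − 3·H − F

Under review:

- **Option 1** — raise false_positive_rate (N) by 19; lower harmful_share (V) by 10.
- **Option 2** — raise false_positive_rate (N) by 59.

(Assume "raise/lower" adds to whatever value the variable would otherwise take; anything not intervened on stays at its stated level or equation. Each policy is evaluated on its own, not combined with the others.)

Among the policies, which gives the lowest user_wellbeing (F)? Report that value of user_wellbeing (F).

Option 1 (N + 19, V − 10):
  N = 6 + 19 = 25
  V = 212 + 4·25 (−10 from intervention) = 302
  H = 93 − 2·302 = -511
  F = 187 + 5·25 + 2·(-511) = -710
Option 2 (N + 59):
  N = 6 + 59 = 65
  V = 212 + 4·65 = 472
  H = 93 − 2·472 = -851
  F = 187 + 5·65 + 2·(-851) = -1190
Comparing — Option 1: F=-710, Option 2: F=-1190. Lowest is -1190 (Option 2).

-1190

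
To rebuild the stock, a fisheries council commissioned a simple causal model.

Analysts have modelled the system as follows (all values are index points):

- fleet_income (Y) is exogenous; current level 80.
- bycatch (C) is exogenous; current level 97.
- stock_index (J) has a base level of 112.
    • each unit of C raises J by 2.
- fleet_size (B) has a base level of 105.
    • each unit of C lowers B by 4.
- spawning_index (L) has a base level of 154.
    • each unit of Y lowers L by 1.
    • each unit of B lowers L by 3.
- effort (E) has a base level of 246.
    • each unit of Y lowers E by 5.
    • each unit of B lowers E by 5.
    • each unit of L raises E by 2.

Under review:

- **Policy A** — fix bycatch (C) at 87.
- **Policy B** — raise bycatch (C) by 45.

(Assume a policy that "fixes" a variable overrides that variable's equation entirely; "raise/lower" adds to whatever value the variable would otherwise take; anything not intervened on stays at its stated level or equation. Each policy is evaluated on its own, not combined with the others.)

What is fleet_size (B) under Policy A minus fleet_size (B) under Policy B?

Policy A (C := 87):
  C = 87
  B = 105 − 4·87 = -243
Policy B (C + 45):
  C = 97 + 45 = 142
  B = 105 − 4·142 = -463
B: -243 − (-463) = 220

220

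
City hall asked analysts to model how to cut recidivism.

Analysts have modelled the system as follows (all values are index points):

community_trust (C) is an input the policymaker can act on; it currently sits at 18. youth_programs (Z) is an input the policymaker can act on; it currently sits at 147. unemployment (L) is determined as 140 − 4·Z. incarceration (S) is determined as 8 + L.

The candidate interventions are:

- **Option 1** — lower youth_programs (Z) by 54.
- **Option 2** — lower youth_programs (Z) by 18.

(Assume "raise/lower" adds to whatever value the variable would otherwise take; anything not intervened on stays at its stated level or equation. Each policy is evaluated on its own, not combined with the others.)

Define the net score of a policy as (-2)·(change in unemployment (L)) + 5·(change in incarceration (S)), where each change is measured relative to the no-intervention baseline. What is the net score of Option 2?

Baseline:
  Z = 147
  L = 140 − 4·147 = -448
  S = 8 + (-448) = -440
Option 2 (Z − 18):
  Z = 147 − 18 = 129
  L = 140 − 4·129 = -376
  S = 8 + (-376) = -368
ΔL = -376 − (-448) = 72; ΔS = -368 − (-440) = 72
Score = (-2)·72 + 5·72 = 216

216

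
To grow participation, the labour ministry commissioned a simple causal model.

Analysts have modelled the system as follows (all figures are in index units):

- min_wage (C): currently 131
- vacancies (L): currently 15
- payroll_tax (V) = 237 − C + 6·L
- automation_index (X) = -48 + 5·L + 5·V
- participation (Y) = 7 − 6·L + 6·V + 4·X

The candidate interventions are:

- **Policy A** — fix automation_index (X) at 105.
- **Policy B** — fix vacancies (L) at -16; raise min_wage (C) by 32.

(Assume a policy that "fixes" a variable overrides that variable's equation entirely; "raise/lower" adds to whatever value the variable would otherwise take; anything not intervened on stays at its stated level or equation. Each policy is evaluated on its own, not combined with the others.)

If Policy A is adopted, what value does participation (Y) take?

1513

Policy A (X := 105):
  C = 131
  L = 15
  V = 237 − 131 + 6·15 = 196
  X = 105
  Y = 7 − 6·15 + 6·196 + 4·105 = 1513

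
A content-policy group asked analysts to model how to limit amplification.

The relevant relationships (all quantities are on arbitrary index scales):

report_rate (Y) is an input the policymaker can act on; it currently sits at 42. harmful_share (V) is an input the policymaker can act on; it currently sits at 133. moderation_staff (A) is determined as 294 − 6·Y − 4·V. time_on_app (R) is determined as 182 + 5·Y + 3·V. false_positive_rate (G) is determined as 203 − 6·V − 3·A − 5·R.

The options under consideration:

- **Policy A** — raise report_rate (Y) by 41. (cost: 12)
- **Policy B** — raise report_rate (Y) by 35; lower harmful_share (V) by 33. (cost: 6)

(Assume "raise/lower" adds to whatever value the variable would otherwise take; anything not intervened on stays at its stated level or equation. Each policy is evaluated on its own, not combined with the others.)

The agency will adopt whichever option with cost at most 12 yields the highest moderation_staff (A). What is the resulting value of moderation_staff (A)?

-568

Policy A (Y + 41):
  Y = 42 + 41 = 83
  V = 133
  A = 294 − 6·83 − 4·133 = -736
Policy B (Y + 35, V − 33):
  Y = 42 + 35 = 77
  V = 133 − 33 = 100
  A = 294 − 6·77 − 4·100 = -568
Comparing — Policy A: A=-736, Policy B: A=-568. Highest is -568 (Policy B).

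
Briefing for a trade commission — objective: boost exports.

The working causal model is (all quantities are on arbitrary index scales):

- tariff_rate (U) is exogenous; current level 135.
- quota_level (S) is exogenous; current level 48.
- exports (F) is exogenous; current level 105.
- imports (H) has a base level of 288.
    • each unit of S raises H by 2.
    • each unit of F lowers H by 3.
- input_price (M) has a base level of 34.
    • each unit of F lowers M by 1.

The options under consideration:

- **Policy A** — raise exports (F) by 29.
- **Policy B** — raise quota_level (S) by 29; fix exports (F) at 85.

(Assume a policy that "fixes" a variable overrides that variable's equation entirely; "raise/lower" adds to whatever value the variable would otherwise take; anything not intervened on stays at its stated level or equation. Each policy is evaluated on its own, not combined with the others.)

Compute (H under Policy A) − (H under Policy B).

Policy A (F + 29):
  S = 48
  F = 105 + 29 = 134
  H = 288 + 2·48 − 3·134 = -18
Policy B (S + 29, F := 85):
  S = 48 + 29 = 77
  F = 85
  H = 288 + 2·77 − 3·85 = 187
H: -18 − 187 = -205

-205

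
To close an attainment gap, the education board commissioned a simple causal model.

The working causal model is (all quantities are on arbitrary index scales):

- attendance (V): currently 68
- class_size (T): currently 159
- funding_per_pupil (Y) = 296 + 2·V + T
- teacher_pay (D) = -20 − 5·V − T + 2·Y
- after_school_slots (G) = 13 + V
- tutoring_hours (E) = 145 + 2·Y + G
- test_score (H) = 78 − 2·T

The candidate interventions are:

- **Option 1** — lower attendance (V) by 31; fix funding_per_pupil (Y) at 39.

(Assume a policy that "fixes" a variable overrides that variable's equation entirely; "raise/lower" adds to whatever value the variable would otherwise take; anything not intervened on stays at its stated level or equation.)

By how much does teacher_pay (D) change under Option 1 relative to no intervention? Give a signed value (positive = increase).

-949

Baseline:
  V = 68
  T = 159
  Y = 296 + 2·68 + 159 = 591
  D = -20 − 5·68 − 159 + 2·591 = 663
Option 1 (V − 31, Y := 39):
  V = 68 − 31 = 37
  T = 159
  Y = 39
  D = -20 − 5·37 − 159 + 2·39 = -286
Change in D: -286 − 663 = -949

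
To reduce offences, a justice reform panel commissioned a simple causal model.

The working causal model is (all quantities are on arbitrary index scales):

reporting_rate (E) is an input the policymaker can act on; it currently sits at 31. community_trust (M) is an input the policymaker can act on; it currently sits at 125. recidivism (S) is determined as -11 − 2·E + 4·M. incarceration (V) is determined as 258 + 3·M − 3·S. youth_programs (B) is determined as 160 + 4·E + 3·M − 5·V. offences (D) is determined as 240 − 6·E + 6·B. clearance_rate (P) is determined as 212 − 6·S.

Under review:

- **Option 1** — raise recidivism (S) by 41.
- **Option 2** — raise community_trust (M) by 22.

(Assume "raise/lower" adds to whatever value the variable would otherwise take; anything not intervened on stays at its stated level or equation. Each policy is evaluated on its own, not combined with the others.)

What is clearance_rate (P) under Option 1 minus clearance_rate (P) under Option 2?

282

Option 1 (S + 41):
  E = 31
  M = 125
  S = -11 − 2·31 + 4·125 (+41 from intervention) = 468
  P = 212 − 6·468 = -2596
Option 2 (M + 22):
  E = 31
  M = 125 + 22 = 147
  S = -11 − 2·31 + 4·147 = 515
  P = 212 − 6·515 = -2878
P: -2596 − (-2878) = 282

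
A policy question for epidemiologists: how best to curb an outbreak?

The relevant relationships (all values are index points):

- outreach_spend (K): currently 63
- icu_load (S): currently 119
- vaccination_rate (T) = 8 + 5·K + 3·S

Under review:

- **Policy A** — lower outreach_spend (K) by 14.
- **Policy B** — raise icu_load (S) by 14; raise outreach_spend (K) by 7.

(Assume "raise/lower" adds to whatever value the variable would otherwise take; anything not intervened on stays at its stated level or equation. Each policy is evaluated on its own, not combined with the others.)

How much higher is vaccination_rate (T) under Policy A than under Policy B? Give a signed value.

-147

Policy A (K − 14):
  K = 63 − 14 = 49
  S = 119
  T = 8 + 5·49 + 3·119 = 610
Policy B (S + 14, K + 7):
  K = 63 + 7 = 70
  S = 119 + 14 = 133
  T = 8 + 5·70 + 3·133 = 757
T: 610 − 757 = -147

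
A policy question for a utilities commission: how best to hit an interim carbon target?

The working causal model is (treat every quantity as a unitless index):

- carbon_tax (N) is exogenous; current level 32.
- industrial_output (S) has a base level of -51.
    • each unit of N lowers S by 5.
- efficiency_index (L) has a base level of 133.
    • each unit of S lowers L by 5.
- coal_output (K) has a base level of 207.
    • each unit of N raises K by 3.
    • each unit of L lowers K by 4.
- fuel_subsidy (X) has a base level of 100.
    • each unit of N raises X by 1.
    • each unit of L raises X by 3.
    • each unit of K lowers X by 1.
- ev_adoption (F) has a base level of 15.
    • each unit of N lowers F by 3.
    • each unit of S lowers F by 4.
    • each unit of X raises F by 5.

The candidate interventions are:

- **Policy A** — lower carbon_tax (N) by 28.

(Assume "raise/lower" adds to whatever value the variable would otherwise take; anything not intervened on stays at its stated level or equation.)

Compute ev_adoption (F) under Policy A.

Policy A (N − 28):
  N = 32 − 28 = 4
  S = -51 − 5·4 = -71
  L = 133 − 5·(-71) = 488
  K = 207 + 3·4 − 4·488 = -1733
  X = 100 + 4 + 3·488 − (-1733) = 3301
  F = 15 − 3·4 − 4·(-71) + 5·3301 = 16792

16792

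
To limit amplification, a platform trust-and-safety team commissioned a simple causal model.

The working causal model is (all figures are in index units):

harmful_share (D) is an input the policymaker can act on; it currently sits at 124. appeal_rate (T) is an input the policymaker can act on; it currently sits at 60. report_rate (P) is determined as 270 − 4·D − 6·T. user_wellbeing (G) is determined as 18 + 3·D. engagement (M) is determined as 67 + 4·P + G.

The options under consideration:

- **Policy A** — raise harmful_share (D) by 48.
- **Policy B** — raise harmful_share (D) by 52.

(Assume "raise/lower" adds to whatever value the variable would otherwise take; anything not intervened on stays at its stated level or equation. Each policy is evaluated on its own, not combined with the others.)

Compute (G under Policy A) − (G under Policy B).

Policy A (D + 48):
  D = 124 + 48 = 172
  G = 18 + 3·172 = 534
Policy B (D + 52):
  D = 124 + 52 = 176
  G = 18 + 3·176 = 546
G: 534 − 546 = -12

-12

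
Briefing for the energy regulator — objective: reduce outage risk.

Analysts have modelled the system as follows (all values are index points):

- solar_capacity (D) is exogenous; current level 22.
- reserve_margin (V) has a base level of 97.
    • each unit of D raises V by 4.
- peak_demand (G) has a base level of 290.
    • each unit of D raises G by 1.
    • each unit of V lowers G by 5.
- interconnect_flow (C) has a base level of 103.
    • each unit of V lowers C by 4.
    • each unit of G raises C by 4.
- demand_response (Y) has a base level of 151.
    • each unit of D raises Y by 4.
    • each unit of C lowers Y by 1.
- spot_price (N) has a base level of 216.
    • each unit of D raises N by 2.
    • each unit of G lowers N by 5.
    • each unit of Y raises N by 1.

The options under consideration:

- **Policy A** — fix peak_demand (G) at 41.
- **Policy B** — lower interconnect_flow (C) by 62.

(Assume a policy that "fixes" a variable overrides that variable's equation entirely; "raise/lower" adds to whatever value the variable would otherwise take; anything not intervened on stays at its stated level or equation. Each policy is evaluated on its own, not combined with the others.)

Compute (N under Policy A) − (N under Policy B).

Policy A (G := 41):
  D = 22
  V = 97 + 4·22 = 185
  G = 41
  C = 103 − 4·185 + 4·41 = -473
  Y = 151 + 4·22 − (-473) = 712
  N = 216 + 2·22 − 5·41 + 712 = 767
Policy B (C − 62):
  D = 22
  V = 97 + 4·22 = 185
  G = 290 + 22 − 5·185 = -613
  C = 103 − 4·185 + 4·(-613) (−62 from intervention) = -3151
  Y = 151 + 4·22 − (-3151) = 3390
  N = 216 + 2·22 − 5·(-613) + 3390 = 6715
N: 767 − 6715 = -5948

-5948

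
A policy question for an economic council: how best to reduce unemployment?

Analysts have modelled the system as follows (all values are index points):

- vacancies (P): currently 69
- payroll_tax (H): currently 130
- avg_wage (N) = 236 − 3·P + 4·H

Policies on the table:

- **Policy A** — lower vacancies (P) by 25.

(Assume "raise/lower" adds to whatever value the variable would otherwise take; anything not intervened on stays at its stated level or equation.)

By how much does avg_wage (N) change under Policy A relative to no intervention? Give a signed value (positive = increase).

Baseline:
  P = 69
  H = 130
  N = 236 − 3·69 + 4·130 = 549
Policy A (P − 25):
  P = 69 − 25 = 44
  H = 130
  N = 236 − 3·44 + 4·130 = 624
Change in N: 624 − 549 = 75

75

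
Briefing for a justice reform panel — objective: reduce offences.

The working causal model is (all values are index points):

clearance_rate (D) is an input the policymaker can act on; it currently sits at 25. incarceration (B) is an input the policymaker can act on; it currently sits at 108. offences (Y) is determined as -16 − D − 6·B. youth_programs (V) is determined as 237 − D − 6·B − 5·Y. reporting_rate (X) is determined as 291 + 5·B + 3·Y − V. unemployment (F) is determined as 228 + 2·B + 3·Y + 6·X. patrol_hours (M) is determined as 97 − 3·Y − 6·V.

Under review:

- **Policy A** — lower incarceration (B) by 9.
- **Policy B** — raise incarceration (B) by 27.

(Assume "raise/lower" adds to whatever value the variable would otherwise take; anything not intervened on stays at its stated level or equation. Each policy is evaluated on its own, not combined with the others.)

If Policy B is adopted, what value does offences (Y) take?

Policy B (B + 27):
  D = 25
  B = 108 + 27 = 135
  Y = -16 − 25 − 6·135 = -851

-851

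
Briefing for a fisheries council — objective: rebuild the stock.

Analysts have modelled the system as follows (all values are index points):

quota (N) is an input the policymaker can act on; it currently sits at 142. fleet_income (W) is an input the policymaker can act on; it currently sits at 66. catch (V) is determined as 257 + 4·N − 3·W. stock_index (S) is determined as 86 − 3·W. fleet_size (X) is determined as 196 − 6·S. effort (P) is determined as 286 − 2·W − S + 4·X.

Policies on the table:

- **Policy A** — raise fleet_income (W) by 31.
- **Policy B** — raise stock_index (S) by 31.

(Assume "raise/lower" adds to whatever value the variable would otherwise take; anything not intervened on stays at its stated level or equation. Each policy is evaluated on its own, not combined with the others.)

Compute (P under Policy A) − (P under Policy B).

Policy A (W + 31):
  W = 66 + 31 = 97
  S = 86 − 3·97 = -205
  X = 196 − 6·(-205) = 1426
  P = 286 − 2·97 − (-205) + 4·1426 = 6001
Policy B (S + 31):
  W = 66
  S = 86 − 3·66 (+31 from intervention) = -81
  X = 196 − 6·(-81) = 682
  P = 286 − 2·66 − (-81) + 4·682 = 2963
P: 6001 − 2963 = 3038

3038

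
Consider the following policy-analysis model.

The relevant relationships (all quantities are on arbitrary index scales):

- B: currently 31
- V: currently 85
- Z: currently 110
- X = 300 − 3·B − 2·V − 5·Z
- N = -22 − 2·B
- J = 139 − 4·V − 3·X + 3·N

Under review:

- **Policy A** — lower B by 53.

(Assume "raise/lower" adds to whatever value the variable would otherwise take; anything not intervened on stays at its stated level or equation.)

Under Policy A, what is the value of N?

Policy A (B − 53):
  B = 31 − 53 = -22
  N = -22 − 2·(-22) = 22

22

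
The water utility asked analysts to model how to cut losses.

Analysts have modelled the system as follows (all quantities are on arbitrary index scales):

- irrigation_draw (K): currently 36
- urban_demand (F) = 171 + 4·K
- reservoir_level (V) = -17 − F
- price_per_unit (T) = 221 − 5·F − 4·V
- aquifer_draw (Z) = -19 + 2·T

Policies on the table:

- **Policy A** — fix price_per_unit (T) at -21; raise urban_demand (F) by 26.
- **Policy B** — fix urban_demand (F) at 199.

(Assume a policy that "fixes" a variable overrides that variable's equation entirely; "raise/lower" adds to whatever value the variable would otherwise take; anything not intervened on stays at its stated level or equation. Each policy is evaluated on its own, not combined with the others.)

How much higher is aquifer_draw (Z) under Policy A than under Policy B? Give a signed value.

Policy A (T := -21, F + 26):
  K = 36
  F = 171 + 4·36 (+26 from intervention) = 341
  V = -17 − 341 = -358
  T = -21
  Z = -19 + 2·(-21) = -61
Policy B (F := 199):
  K = 36
  F = 199
  V = -17 − 199 = -216
  T = 221 − 5·199 − 4·(-216) = 90
  Z = -19 + 2·90 = 161
Z: -61 − 161 = -222

-222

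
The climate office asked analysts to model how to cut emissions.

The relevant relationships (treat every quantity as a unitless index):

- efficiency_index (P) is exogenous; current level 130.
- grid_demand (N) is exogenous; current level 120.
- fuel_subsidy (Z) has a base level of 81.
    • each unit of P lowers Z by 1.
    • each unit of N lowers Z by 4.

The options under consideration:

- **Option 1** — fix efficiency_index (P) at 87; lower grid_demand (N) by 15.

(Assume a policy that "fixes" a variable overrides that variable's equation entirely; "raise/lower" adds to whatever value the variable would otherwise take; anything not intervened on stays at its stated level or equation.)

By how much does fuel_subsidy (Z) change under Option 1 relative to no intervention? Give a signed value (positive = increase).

Baseline:
  P = 130
  N = 120
  Z = 81 − 130 − 4·120 = -529
Option 1 (P := 87, N − 15):
  P = 87
  N = 120 − 15 = 105
  Z = 81 − 87 − 4·105 = -426
Change in Z: -426 − (-529) = 103

103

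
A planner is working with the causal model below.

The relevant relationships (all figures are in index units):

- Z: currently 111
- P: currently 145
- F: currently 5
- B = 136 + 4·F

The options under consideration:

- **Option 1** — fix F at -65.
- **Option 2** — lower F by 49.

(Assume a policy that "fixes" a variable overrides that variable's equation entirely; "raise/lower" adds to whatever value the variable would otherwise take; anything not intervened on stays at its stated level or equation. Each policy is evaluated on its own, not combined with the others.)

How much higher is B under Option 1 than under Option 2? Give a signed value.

Option 1 (F := -65):
  F = -65
  B = 136 + 4·(-65) = -124
Option 2 (F − 49):
  F = 5 − 49 = -44
  B = 136 + 4·(-44) = -40
B: -124 − (-40) = -84

-84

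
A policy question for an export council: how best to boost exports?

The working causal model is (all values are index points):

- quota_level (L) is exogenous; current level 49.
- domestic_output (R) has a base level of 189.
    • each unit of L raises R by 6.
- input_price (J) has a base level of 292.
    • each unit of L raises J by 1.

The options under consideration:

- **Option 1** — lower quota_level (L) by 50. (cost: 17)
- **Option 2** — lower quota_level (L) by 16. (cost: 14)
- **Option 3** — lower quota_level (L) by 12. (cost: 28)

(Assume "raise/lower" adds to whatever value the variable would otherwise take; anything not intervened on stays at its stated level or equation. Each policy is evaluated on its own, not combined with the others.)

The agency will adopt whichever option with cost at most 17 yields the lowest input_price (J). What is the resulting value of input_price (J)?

Option 1 (L − 50):
  L = 49 − 50 = -1
  J = 292 + (-1) = 291
Option 2 (L − 16):
  L = 49 − 16 = 33
  J = 292 + 33 = 325
Comparing — Option 1: J=291, Option 2: J=325. Lowest is 291 (Option 1).

291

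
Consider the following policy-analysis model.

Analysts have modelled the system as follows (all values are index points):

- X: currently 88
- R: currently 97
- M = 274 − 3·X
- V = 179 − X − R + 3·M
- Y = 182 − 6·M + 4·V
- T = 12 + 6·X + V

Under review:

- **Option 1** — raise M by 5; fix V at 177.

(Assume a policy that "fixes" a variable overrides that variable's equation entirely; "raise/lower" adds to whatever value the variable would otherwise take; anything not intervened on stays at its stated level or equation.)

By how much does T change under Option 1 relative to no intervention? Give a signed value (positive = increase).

Baseline:
  X = 88
  R = 97
  M = 274 − 3·88 = 10
  V = 179 − 88 − 97 + 3·10 = 24
  T = 12 + 6·88 + 24 = 564
Option 1 (M + 5, V := 177):
  X = 88
  R = 97
  M = 274 − 3·88 (+5 from intervention) = 15
  V = 177
  T = 12 + 6·88 + 177 = 717
Change in T: 717 − 564 = 153

153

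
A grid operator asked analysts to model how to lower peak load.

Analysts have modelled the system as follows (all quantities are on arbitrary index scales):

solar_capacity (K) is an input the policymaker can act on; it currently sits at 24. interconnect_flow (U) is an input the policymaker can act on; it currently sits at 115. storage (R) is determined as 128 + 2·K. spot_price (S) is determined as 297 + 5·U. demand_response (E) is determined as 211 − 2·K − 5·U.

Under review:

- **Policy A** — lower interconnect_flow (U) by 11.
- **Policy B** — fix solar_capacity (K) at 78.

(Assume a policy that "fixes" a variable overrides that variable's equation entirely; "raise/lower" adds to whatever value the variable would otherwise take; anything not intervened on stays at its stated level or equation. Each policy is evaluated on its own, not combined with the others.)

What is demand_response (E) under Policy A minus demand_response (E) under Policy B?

163

Policy A (U − 11):
  K = 24
  U = 115 − 11 = 104
  E = 211 − 2·24 − 5·104 = -357
Policy B (K := 78):
  K = 78
  U = 115
  E = 211 − 2·78 − 5·115 = -520
E: -357 − (-520) = 163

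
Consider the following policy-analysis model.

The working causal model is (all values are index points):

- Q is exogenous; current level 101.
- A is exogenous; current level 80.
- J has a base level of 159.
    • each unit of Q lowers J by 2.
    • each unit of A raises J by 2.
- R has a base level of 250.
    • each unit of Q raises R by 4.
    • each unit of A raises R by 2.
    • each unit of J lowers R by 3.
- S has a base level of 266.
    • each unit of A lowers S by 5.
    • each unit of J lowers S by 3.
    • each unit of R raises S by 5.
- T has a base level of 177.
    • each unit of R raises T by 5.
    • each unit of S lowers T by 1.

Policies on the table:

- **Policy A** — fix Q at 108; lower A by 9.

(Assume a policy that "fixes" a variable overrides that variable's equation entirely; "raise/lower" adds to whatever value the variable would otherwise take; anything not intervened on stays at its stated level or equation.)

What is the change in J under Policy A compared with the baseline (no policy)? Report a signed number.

-32

Baseline:
  Q = 101
  A = 80
  J = 159 − 2·101 + 2·80 = 117
Policy A (Q := 108, A − 9):
  Q = 108
  A = 80 − 9 = 71
  J = 159 − 2·108 + 2·71 = 85
Change in J: 85 − 117 = -32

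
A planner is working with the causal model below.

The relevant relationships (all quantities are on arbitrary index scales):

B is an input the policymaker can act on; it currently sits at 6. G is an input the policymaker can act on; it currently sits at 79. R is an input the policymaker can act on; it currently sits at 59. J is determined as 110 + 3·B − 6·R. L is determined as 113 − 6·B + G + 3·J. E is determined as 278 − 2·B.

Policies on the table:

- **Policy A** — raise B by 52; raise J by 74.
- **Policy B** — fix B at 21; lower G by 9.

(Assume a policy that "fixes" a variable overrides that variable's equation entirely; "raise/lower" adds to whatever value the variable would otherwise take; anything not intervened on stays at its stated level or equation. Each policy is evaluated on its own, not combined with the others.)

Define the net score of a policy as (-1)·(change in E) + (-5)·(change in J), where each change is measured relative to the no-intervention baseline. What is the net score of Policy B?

Baseline:
  B = 6
  R = 59
  J = 110 + 3·6 − 6·59 = -226
  E = 278 − 2·6 = 266
Policy B (B := 21, G − 9):
  B = 21
  R = 59
  J = 110 + 3·21 − 6·59 = -181
  E = 278 − 2·21 = 236
ΔE = 236 − 266 = -30; ΔJ = -181 − (-226) = 45
Score = (-1)·(-30) + (-5)·45 = -195

-195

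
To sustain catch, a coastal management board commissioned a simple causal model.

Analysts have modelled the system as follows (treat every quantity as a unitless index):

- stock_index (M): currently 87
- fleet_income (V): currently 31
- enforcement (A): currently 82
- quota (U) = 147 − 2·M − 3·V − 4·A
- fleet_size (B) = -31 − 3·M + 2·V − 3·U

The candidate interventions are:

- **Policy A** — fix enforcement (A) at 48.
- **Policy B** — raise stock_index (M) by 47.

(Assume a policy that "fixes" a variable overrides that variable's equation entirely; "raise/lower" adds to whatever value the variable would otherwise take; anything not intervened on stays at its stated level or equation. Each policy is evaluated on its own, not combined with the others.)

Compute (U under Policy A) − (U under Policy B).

Policy A (A := 48):
  M = 87
  V = 31
  A = 48
  U = 147 − 2·87 − 3·31 − 4·48 = -312
Policy B (M + 47):
  M = 87 + 47 = 134
  V = 31
  A = 82
  U = 147 − 2·134 − 3·31 − 4·82 = -542
U: -312 − (-542) = 230

230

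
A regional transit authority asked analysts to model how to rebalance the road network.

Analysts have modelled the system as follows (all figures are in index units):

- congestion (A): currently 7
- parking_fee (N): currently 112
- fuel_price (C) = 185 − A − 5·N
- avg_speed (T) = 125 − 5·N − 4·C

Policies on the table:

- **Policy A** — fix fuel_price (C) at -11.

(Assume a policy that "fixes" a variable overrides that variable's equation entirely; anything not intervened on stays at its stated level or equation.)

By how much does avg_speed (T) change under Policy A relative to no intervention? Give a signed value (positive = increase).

-1484

Baseline:
  A = 7
  N = 112
  C = 185 − 7 − 5·112 = -382
  T = 125 − 5·112 − 4·(-382) = 1093
Policy A (C := -11):
  A = 7
  N = 112
  C = -11
  T = 125 − 5·112 − 4·(-11) = -391
Change in T: -391 − 1093 = -1484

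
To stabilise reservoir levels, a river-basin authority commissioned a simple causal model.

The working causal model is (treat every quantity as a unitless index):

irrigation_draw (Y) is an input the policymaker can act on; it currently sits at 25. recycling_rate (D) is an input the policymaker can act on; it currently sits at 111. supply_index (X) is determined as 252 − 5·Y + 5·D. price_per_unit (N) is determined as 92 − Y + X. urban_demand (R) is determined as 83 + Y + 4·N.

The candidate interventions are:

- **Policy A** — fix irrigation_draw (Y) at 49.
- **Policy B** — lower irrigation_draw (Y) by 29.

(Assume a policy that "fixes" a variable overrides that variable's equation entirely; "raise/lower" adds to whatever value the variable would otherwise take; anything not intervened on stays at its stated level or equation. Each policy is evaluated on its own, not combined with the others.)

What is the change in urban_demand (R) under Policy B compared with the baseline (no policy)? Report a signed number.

667

Baseline:
  Y = 25
  D = 111
  X = 252 − 5·25 + 5·111 = 682
  N = 92 − 25 + 682 = 749
  R = 83 + 25 + 4·749 = 3104
Policy B (Y − 29):
  Y = 25 − 29 = -4
  D = 111
  X = 252 − 5·(-4) + 5·111 = 827
  N = 92 − (-4) + 827 = 923
  R = 83 + (-4) + 4·923 = 3771
Change in R: 3771 − 3104 = 667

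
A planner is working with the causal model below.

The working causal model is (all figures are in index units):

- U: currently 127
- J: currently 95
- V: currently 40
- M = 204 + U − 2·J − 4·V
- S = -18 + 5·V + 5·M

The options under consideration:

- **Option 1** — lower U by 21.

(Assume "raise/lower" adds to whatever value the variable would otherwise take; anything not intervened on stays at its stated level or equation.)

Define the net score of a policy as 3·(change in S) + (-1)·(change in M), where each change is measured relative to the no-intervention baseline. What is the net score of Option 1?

Baseline:
  U = 127
  J = 95
  V = 40
  M = 204 + 127 − 2·95 − 4·40 = -19
  S = -18 + 5·40 + 5·(-19) = 87
Option 1 (U − 21):
  U = 127 − 21 = 106
  J = 95
  V = 40
  M = 204 + 106 − 2·95 − 4·40 = -40
  S = -18 + 5·40 + 5·(-40) = -18
ΔS = -18 − 87 = -105; ΔM = -40 − (-19) = -21
Score = 3·(-105) + (-1)·(-21) = -294

-294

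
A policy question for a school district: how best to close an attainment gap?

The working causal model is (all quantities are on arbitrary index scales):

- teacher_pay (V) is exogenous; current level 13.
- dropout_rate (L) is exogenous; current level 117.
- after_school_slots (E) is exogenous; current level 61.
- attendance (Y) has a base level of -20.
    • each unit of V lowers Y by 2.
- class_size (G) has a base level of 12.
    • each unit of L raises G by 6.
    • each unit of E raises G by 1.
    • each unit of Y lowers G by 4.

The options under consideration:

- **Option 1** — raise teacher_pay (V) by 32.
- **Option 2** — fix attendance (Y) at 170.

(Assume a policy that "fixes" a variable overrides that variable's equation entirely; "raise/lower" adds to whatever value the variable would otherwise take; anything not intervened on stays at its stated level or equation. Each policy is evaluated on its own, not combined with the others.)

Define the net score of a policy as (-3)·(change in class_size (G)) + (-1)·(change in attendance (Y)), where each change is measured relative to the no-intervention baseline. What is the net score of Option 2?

2376

Baseline:
  V = 13
  L = 117
  E = 61
  Y = -20 − 2·13 = -46
  G = 12 + 6·117 + 61 − 4·(-46) = 959
Option 2 (Y := 170):
  V = 13
  L = 117
  E = 61
  Y = 170
  G = 12 + 6·117 + 61 − 4·170 = 95
ΔG = 95 − 959 = -864; ΔY = 170 − (-46) = 216
Score = (-3)·(-864) + (-1)·216 = 2376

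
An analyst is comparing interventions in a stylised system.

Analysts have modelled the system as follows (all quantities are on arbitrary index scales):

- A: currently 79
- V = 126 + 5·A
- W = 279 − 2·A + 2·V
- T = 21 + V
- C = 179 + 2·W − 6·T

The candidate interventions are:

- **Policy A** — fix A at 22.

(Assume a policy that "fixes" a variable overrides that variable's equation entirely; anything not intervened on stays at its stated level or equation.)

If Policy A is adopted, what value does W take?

707

Policy A (A := 22):
  A = 22
  V = 126 + 5·22 = 236
  W = 279 − 2·22 + 2·236 = 707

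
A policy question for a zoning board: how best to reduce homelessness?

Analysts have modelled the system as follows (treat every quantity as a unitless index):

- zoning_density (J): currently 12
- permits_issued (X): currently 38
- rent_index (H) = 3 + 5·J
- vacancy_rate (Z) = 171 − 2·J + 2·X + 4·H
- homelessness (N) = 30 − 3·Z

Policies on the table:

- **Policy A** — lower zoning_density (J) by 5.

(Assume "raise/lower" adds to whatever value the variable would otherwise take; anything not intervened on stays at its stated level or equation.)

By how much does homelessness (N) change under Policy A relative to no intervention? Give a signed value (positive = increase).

270

Baseline:
  J = 12
  X = 38
  H = 3 + 5·12 = 63
  Z = 171 − 2·12 + 2·38 + 4·63 = 475
  N = 30 − 3·475 = -1395
Policy A (J − 5):
  J = 12 − 5 = 7
  X = 38
  H = 3 + 5·7 = 38
  Z = 171 − 2·7 + 2·38 + 4·38 = 385
  N = 30 − 3·385 = -1125
Change in N: -1125 − (-1395) = 270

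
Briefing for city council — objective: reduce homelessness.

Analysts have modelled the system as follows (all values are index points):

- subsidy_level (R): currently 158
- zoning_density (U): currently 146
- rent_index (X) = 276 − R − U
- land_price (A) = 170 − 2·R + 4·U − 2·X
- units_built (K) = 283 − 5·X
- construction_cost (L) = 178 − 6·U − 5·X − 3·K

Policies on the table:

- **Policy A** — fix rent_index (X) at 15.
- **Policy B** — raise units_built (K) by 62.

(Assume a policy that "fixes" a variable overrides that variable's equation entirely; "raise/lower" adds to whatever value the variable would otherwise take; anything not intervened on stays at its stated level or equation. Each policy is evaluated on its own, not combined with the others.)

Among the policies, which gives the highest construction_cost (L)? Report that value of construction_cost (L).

-1397

Policy A (X := 15):
  R = 158
  U = 146
  X = 15
  K = 283 − 5·15 = 208
  L = 178 − 6·146 − 5·15 − 3·208 = -1397
Policy B (K + 62):
  R = 158
  U = 146
  X = 276 − 158 − 146 = -28
  K = 283 − 5·(-28) (+62 from intervention) = 485
  L = 178 − 6·146 − 5·(-28) − 3·485 = -2013
Comparing — Policy A: L=-1397, Policy B: L=-2013. Highest is -1397 (Policy A).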